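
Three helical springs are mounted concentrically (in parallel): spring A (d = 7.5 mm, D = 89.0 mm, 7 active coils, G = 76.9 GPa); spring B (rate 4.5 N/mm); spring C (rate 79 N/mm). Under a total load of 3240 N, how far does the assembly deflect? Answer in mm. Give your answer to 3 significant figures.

36.1 mm

k_A = Gd⁴/(8D³N_a) = (76.9×10³)(7.5⁴)/(8·89.0³·7) = 6.1633 N/mm
Parallel: k_eq = 6.1633 + 4.5 + 79 = 89.663 N/mm
δ = F/k_eq = 3240/89.663 = 36.135 mm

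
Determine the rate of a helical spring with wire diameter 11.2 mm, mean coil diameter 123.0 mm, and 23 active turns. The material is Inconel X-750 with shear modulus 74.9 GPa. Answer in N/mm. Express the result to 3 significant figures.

k = Gd⁴/(8D³N_a) = (74.9×10³ × 11.2⁴) / (8 × 123.0³ × 23)
  = 1.17857e+09 / 3.424e+08 = 3.4421 N/mm

3.44 N/mm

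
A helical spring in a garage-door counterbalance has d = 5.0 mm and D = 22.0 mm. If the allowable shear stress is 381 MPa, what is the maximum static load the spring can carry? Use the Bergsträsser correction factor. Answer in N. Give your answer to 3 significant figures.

633 N

C = D/d = 22.0/5.0 = 4.4000
K_B = (4C+2)/(4C−3) = 19.600/14.600 = 1.3425
τ_max = K·8FD/(πd³) → F_max = τ_allow·πd³/(8DK)
F_max = 381·π·5.0³/(8·22.0·1.3425) = 1.4962e+05/236.27 = 633.24 N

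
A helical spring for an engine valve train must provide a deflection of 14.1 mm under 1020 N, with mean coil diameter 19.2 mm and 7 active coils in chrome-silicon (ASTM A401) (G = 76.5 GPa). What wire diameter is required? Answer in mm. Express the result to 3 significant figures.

4.40 mm

Required rate k = F/δ = 1020/14.1 = 72.34 N/mm
d = (8D³N_a·k / G)^(1/4) = (8·19.2³·7·72.34 / (76.5×10³))^0.25
  = (374.81)^0.25 = 4.4000 mm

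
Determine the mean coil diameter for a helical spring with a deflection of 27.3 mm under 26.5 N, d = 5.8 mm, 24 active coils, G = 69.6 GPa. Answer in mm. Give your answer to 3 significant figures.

Required rate k = F/δ = 26.5/27.3 = 0.9707 N/mm
D = (Gd⁴/(8N_a·k))^(1/3) = (69.6×10³·5.8⁴/(8·24·0.9707))^(1/3)
  = (422607)^(1/3) = 75.0434 mm

75.0 mm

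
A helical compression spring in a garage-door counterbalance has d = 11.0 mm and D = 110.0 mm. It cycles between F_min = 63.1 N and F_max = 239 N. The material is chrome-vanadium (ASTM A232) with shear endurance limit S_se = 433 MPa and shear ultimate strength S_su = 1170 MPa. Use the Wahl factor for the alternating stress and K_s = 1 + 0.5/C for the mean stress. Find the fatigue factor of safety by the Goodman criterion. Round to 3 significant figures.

12.9

C = D/d = 110.0/11.0 = 10.0000; K_W = (4C−1)/(4C−4)+0.615/C = 1.1448; K_s = 1+0.5/C = 1.0500
F_a = (F_max−F_min)/2 = 87.95 N; F_m = (F_max+F_min)/2 = 151.05 N
τ_a = K_W·8F_aD/(πd³) = 1.1448 × 18.509 = 21.19 MPa
τ_m = K_s·8F_mD/(πd³) = 1.0500 × 31.789 = 33.378 MPa
Goodman: 1/n_f = τ_a/S_se + τ_m/S_su = 21.19/433 + 33.378/1170 = 0.04894 + 0.02853 = 0.077466
n_f = 1/0.077466 = 12.91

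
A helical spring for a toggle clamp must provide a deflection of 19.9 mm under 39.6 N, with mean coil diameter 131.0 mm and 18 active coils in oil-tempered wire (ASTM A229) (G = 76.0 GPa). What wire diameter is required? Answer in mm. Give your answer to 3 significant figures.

9.60 mm

Required rate k = F/δ = 39.6/19.9 = 1.9899 N/mm
d = (8D³N_a·k / G)^(1/4) = (8·131.0³·18·1.9899 / (76.0×10³))^0.25
  = (8476.3)^0.25 = 9.5951 mm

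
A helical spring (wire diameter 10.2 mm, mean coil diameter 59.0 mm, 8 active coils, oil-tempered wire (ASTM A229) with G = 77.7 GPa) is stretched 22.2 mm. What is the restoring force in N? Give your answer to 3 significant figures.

1420 N

k = Gd⁴/(8D³N_a) = (77.7×10³)(10.2⁴)/(8·59.0³·8) = 63.986 N/mm
F = k·δ = 63.986 × 22.2 = 1420.5 N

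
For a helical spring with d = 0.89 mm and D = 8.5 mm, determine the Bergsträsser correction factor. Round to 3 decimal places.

C = D/d = 8.5/0.89 = 9.5506
K_B = (4C+2)/(4C−3) = 40.202/35.202 = 1.1420

1.142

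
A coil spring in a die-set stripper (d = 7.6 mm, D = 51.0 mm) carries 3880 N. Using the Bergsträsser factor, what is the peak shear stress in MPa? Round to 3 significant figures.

1390 MPa

Spring index C = D/d = 51.0/7.6 = 6.7105
K_B = (4C+2)/(4C−3) = 28.842/23.842 = 1.2097
τ₀ = 8FD/(πd³) = 8·3880·51.0/(π·7.6³) = 1.58304e+06/1379.1 = 1147.9 MPa
τ_max = K·τ₀ = 1.2097 × 1147.9 = 1388.6 MPa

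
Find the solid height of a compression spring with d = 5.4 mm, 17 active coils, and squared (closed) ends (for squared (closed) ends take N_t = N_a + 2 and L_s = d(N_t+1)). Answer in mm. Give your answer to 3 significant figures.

squared (closed) ends: N_t = N_a + 2 = 17 + 2 = 19
L_s = d·(N_t+1) = 5.4 × 20 = 108 mm

108 mm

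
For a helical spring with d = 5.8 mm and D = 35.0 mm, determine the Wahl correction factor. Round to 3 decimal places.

C = D/d = 35.0/5.8 = 6.0345
K_W = (4C−1)/(4C−4) + 0.615/C = 23.138/20.138 + 0.1019 = 1.2509

1.251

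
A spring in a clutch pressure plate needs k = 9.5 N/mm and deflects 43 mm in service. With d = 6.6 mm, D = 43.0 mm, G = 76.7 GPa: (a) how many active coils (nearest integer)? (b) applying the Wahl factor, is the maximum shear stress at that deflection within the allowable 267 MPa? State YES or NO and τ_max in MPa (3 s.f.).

N_a = Gd⁴/(8D³k) = (76.7×10³)(6.6⁴)/(8·43.0³·9.5) = 24.09 → N_a = 24
Actual rate k = Gd⁴/(8D³·24) = 9.5338 N/mm
Working load F = kδ = 9.5338·43 = 409.95 N
C = 43.0/6.6 = 6.5152; K_W = (4C−1)/(4C−4)+0.615/C = 1.2304
τ_max = K_W·8FD/(πd³) = 1.2304·156.14 = 192.11 MPa
τ_max ≤ 267 MPa → acceptable

(a) 24 coils; (b) YES, τ_max = 192 MPa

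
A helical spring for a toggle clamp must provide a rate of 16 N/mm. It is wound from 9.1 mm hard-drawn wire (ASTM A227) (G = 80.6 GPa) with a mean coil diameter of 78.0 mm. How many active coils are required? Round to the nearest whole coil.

9

N_a = Gd⁴/(8D³k) = (80.6×10³ × 9.1⁴)/(8 × 78.0³ × 16)
    = 5.52714e+08 / 6.07427e+07 = 9.099 → 9 coils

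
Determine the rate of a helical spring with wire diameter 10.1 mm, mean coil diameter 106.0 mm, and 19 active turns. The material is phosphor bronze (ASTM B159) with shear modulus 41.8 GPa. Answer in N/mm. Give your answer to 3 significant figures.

k = Gd⁴/(8D³N_a) = (41.8×10³ × 10.1⁴) / (8 × 106.0³ × 19)
  = 4.34972e+08 / 1.81034e+08 = 2.4027 N/mm

2.40 N/mm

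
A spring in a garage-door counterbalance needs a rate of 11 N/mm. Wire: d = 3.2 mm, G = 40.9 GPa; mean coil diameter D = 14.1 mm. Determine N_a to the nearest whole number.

N_a = Gd⁴/(8D³k) = (40.9×10³ × 3.2⁴)/(8 × 14.1³ × 11)
    = 4.28868e+06 / 246683 = 17.39 → 17 coils

17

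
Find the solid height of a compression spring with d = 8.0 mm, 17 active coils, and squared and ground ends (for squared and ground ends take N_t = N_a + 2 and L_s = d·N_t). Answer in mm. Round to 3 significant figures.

152 mm

squared and ground ends: N_t = N_a + 2 = 17 + 2 = 19
L_s = d·N_t = 8.0 × 19 = 152 mm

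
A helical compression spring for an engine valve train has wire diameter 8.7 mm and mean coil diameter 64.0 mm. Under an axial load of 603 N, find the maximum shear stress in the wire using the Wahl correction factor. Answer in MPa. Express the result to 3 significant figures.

Spring index C = D/d = 64.0/8.7 = 7.3563
K_W = (4C−1)/(4C−4) + 0.615/C = 28.425/25.425 + 0.0836 = 1.2016
τ₀ = 8FD/(πd³) = 8·603·64.0/(π·8.7³) = 308736/2068.7 = 149.24 MPa
τ_max = K·τ₀ = 1.2016 × 149.24 = 179.32 MPa

179 MPa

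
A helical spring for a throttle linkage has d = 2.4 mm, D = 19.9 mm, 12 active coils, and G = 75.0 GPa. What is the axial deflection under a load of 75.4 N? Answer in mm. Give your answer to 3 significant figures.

22.9 mm

k = Gd⁴/(8D³N_a) = (75.0×10³)(2.4⁴)/(8·19.9³·12) = 3.2891 N/mm
δ = F/k = 75.4 / 3.2891 = 22.924 mm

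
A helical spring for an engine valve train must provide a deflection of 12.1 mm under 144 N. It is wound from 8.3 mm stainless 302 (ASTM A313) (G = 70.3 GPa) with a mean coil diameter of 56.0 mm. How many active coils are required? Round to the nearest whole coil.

Required rate k = F/δ = 144/12.1 = 11.901 N/mm
N_a = Gd⁴/(8D³k) = (70.3×10³ × 8.3⁴)/(8 × 56.0³ × 11.901)
    = 3.33632e+08 / 1.67198e+07 = 19.95 → 20 coils

20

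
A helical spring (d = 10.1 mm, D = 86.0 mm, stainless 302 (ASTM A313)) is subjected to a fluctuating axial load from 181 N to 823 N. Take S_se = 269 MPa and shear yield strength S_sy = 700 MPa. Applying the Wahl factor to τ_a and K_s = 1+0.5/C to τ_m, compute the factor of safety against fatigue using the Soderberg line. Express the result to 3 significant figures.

C = D/d = 86.0/10.1 = 8.5149; K_W = (4C−1)/(4C−4)+0.615/C = 1.1720; K_s = 1+0.5/C = 1.0587
F_a = (F_max−F_min)/2 = 321 N; F_m = (F_max+F_min)/2 = 502 N
τ_a = K_W·8F_aD/(πd³) = 1.1720 × 68.231 = 79.968 MPa
τ_m = K_s·8F_mD/(πd³) = 1.0587 × 106.7 = 112.97 MPa
Soderberg: 1/n_f = τ_a/S_se + τ_m/S_sy = 79.968/269 + 112.97/700 = 0.29728 + 0.16138 = 0.45866
n_f = 1/0.45866 = 2.18

2.18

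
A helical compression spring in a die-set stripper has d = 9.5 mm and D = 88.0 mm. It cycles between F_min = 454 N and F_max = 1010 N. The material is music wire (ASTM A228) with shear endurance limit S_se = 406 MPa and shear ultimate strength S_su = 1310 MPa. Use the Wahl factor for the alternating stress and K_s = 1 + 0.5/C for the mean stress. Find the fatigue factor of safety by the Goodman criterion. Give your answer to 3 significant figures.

C = D/d = 88.0/9.5 = 9.2632; K_W = (4C−1)/(4C−4)+0.615/C = 1.1572; K_s = 1+0.5/C = 1.0540
F_a = (F_max−F_min)/2 = 278 N; F_m = (F_max+F_min)/2 = 732 N
τ_a = K_W·8F_aD/(πd³) = 1.1572 × 72.66 = 84.079 MPa
τ_m = K_s·8F_mD/(πd³) = 1.0540 × 191.32 = 201.65 MPa
Goodman: 1/n_f = τ_a/S_se + τ_m/S_su = 84.079/406 + 201.65/1310 = 0.20709 + 0.15393 = 0.36102
n_f = 1/0.36102 = 2.77

2.77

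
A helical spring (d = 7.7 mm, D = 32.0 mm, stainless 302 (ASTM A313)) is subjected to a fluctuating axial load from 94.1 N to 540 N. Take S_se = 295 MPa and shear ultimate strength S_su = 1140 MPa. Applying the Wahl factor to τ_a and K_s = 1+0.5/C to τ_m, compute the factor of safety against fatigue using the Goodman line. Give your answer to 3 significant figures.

4.12

C = D/d = 32.0/7.7 = 4.1558; K_W = (4C−1)/(4C−4)+0.615/C = 1.3856; K_s = 1+0.5/C = 1.1203
F_a = (F_max−F_min)/2 = 222.95 N; F_m = (F_max+F_min)/2 = 317.05 N
τ_a = K_W·8F_aD/(πd³) = 1.3856 × 39.795 = 55.141 MPa
τ_m = K_s·8F_mD/(πd³) = 1.1203 × 56.591 = 63.399 MPa
Goodman: 1/n_f = τ_a/S_se + τ_m/S_su = 55.141/295 + 63.399/1140 = 0.18692 + 0.05561 = 0.24253
n_f = 1/0.24253 = 4.123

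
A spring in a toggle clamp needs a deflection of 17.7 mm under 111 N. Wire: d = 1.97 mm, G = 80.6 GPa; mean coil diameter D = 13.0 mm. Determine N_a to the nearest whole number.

11

Required rate k = F/δ = 111/17.7 = 6.2712 N/mm
N_a = Gd⁴/(8D³k) = (80.6×10³ × 1.97⁴)/(8 × 13.0³ × 6.2712)
    = 1.21395e+06 / 110222 = 11.01 → 11 coils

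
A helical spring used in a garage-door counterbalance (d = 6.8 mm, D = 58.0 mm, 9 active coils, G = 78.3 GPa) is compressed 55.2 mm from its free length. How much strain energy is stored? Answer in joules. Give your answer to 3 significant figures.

k = Gd⁴/(8D³N_a) = (78.3×10³)(6.8⁴)/(8·58.0³·9) = 11.917 N/mm
U = ½kδ² = 0.5 × 11.917 × 55.2² = 18156 N·mm = 18.156 J

18.2 J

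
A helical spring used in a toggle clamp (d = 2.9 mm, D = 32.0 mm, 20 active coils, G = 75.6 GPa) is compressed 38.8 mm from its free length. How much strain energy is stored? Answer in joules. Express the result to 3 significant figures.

0.768 J

k = Gd⁴/(8D³N_a) = (75.6×10³)(2.9⁴)/(8·32.0³·20) = 1.0199 N/mm
U = ½kδ² = 0.5 × 1.0199 × 38.8² = 767.67 N·mm = 0.76767 J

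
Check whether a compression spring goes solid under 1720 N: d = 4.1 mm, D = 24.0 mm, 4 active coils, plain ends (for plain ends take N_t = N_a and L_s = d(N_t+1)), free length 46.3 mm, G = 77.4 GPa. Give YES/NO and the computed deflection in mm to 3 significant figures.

YES, δ = 34.8 mm

k = Gd⁴/(8D³N_a) = (77.4×10³)(4.1⁴)/(8·24.0³·4) = 49.442 N/mm
N_t = 4; L_s = 4.1·5 = 20.5 mm; δ_solid = L₀ − L_s = 46.3 − 20.5 = 25.8 mm
δ = F/k = 1720/49.442 = 34.789 mm
δ ≥ δ_solid → spring goes solid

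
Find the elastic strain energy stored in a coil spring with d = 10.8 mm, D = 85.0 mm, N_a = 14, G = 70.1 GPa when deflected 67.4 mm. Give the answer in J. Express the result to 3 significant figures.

31.5 J

k = Gd⁴/(8D³N_a) = (70.1×10³)(10.8⁴)/(8·85.0³·14) = 13.866 N/mm
U = ½kδ² = 0.5 × 13.866 × 67.4² = 31494 N·mm = 31.494 J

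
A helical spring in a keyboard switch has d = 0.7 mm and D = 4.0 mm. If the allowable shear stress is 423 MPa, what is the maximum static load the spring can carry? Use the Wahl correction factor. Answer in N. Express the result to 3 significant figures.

C = D/d = 4.0/0.7 = 5.7143
K_W = (4C−1)/(4C−4) + 0.615/C = 21.857/18.857 + 0.1076 = 1.2667
τ_max = K·8FD/(πd³) → F_max = τ_allow·πd³/(8DK)
F_max = 423·π·0.7³/(8·4.0·1.2667) = 455.81/40.535 = 11.245 N

11.2 N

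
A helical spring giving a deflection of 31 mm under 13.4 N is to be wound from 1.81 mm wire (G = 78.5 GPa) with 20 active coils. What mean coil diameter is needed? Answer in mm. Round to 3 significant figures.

23.0 mm

Required rate k = F/δ = 13.4/31 = 0.43226 N/mm
D = (Gd⁴/(8N_a·k))^(1/3) = (78.5×10³·1.81⁴/(8·20·0.43226))^(1/3)
  = (12182.1)^(1/3) = 23.0095 mm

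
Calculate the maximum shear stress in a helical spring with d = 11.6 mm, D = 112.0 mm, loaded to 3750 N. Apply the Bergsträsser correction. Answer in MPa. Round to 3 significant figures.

Spring index C = D/d = 112.0/11.6 = 9.6552
K_B = (4C+2)/(4C−3) = 40.621/35.621 = 1.1404
τ₀ = 8FD/(πd³) = 8·3750·112.0/(π·11.6³) = 3.36e+06/4903.7 = 685.2 MPa
τ_max = K·τ₀ = 1.1404 × 685.2 = 781.38 MPa

781 MPa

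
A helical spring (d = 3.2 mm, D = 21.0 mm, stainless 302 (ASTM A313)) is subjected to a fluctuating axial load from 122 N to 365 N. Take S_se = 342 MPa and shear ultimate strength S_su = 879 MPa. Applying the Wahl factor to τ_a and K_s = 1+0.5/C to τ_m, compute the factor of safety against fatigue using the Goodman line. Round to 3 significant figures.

0.834

C = D/d = 21.0/3.2 = 6.5625; K_W = (4C−1)/(4C−4)+0.615/C = 1.2285; K_s = 1+0.5/C = 1.0762
F_a = (F_max−F_min)/2 = 121.5 N; F_m = (F_max+F_min)/2 = 243.5 N
τ_a = K_W·8F_aD/(πd³) = 1.2285 × 198.28 = 243.6 MPa
τ_m = K_s·8F_mD/(πd³) = 1.0762 × 397.38 = 427.66 MPa
Goodman: 1/n_f = τ_a/S_se + τ_m/S_su = 243.6/342 + 427.66/879 = 0.71228 + 0.48653 = 1.1988
n_f = 1/1.1988 = 0.8342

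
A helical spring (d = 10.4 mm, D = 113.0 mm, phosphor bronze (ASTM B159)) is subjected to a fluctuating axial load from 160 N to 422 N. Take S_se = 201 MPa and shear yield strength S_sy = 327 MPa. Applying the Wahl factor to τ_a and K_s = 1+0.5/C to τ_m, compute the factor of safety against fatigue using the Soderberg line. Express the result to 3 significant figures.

C = D/d = 113.0/10.4 = 10.8654; K_W = (4C−1)/(4C−4)+0.615/C = 1.1326; K_s = 1+0.5/C = 1.0460
F_a = (F_max−F_min)/2 = 131 N; F_m = (F_max+F_min)/2 = 291 N
τ_a = K_W·8F_aD/(πd³) = 1.1326 × 33.511 = 37.956 MPa
τ_m = K_s·8F_mD/(πd³) = 1.0460 × 74.441 = 77.866 MPa
Soderberg: 1/n_f = τ_a/S_se + τ_m/S_sy = 37.956/201 + 77.866/327 = 0.18883 + 0.23812 = 0.42696
n_f = 1/0.42696 = 2.342

2.34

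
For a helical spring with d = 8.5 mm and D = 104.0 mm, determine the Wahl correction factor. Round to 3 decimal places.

1.117

C = D/d = 104.0/8.5 = 12.2353
K_W = (4C−1)/(4C−4) + 0.615/C = 47.941/44.941 + 0.0503 = 1.1170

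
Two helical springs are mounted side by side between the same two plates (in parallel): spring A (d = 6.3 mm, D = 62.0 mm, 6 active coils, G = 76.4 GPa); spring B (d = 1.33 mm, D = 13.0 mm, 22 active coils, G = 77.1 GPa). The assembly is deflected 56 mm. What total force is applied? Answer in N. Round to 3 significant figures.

k_A = Gd⁴/(8D³N_a) = (76.4×10³)(6.3⁴)/(8·62.0³·6) = 10.521 N/mm
k_B = Gd⁴/(8D³N_a) = (77.1×10³)(1.33⁴)/(8·13.0³·22) = 0.6239 N/mm
Parallel: k_eq = 10.521 + 0.6239 = 11.144 N/mm
F = k_eq·δ = 11.144·56 = 624.09 N

624 N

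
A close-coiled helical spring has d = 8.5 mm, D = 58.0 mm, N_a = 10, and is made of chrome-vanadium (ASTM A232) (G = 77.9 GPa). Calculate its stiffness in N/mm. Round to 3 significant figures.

k = Gd⁴/(8D³N_a) = (77.9×10³ × 8.5⁴) / (8 × 58.0³ × 10)
  = 4.06643e+08 / 1.5609e+07 = 26.052 N/mm

26.1 N/mm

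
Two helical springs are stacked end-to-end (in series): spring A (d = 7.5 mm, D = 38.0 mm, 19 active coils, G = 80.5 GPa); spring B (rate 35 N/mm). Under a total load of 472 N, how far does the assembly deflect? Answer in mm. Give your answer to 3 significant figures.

28.9 mm

k_A = Gd⁴/(8D³N_a) = (80.5×10³)(7.5⁴)/(8·38.0³·19) = 30.538 N/mm
Series: 1/k_eq = 1/30.538 + 1/35 = 0.061317; k_eq = 16.309 N/mm
δ = F/k_eq = 472/16.309 = 28.942 mm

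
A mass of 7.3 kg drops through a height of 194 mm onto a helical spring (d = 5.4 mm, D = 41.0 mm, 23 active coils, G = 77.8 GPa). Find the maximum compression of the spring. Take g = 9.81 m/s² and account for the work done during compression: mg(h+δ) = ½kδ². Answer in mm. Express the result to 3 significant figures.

k = Gd⁴/(8D³N_a) = (77.8×10³)(5.4⁴)/(8·41.0³·23) = 5.2166 N/mm
W = mg = 7.3 × 9.81 = 71.613 N
½kδ² − Wδ − Wh = 0 → δ = (W + √(W² + 2kWh))/k
δ = (71.613 + √(5128.4 + 144947))/5.2166 = (71.613 + 387.4)/5.2166 = 87.99 mm

88.0 mm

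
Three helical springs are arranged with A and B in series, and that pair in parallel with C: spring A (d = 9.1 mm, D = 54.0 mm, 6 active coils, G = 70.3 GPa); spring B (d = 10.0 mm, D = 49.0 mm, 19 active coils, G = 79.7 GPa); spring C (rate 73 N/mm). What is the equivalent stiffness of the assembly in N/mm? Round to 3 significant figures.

k_A = Gd⁴/(8D³N_a) = (70.3×10³)(9.1⁴)/(8·54.0³·6) = 63.782 N/mm
k_B = Gd⁴/(8D³N_a) = (79.7×10³)(10.0⁴)/(8·49.0³·19) = 44.568 N/mm
Springs A,B series: k_AB = 1/(1/63.782+1/44.568) = 26.236 N/mm; parallel with C: k_eq = 26.236+73 = 99.236 N/mm

99.2 N/mm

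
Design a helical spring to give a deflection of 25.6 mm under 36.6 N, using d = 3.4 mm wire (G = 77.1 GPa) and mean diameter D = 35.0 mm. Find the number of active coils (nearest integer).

21

Required rate k = F/δ = 36.6/25.6 = 1.4297 N/mm
N_a = Gd⁴/(8D³k) = (77.1×10³ × 3.4⁴)/(8 × 35.0³ × 1.4297)
    = 1.03032e+07 / 490383 = 21.01 → 21 coils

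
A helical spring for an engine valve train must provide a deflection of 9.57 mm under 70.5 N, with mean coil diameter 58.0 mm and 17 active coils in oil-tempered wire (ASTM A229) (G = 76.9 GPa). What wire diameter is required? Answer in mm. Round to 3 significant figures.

Required rate k = F/δ = 70.5/9.57 = 7.3668 N/mm
d = (8D³N_a·k / G)^(1/4) = (8·58.0³·17·7.3668 / (76.9×10³))^0.25
  = (2542)^0.25 = 7.1006 mm

7.10 mm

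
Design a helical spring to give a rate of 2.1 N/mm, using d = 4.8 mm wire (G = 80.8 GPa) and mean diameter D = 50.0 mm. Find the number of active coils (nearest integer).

N_a = Gd⁴/(8D³k) = (80.8×10³ × 4.8⁴)/(8 × 50.0³ × 2.1)
    = 4.2892e+07 / 2.1e+06 = 20.42 → 20 coils

20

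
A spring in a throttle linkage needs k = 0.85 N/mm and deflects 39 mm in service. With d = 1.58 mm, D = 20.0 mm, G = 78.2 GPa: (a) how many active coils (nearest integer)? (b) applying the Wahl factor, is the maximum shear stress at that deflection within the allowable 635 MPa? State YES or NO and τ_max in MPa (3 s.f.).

(a) 9 coils; (b) YES, τ_max = 474 MPa

N_a = Gd⁴/(8D³k) = (78.2×10³)(1.58⁴)/(8·20.0³·0.85) = 8.959 → N_a = 9
Actual rate k = Gd⁴/(8D³·9) = 0.84608 N/mm
Working load F = kδ = 0.84608·39 = 32.997 N
C = 20.0/1.58 = 12.6582; K_W = (4C−1)/(4C−4)+0.615/C = 1.1129
τ_max = K_W·8FD/(πd³) = 1.1129·426.07 = 474.18 MPa
τ_max ≤ 635 MPa → acceptable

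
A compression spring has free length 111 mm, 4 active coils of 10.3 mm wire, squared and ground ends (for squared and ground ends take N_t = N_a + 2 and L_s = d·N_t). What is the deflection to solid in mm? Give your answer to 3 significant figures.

N_t = 6; L_s = 10.3·6 = 61.8 mm
δ_solid = L₀ − L_s = 111 − 61.8 = 49.2 mm

49.2 mm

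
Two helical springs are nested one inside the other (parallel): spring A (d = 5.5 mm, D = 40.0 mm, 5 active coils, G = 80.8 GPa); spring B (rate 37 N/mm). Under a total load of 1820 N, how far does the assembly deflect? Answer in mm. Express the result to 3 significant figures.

k_A = Gd⁴/(8D³N_a) = (80.8×10³)(5.5⁴)/(8·40.0³·5) = 28.882 N/mm
Parallel: k_eq = 28.882 + 37 = 65.882 N/mm
δ = F/k_eq = 1820/65.882 = 27.625 mm

27.6 mm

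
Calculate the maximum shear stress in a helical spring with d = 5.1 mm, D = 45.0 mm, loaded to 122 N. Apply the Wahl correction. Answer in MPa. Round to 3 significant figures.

123 MPa

Spring index C = D/d = 45.0/5.1 = 8.8235
K_W = (4C−1)/(4C−4) + 0.615/C = 34.294/31.294 + 0.0697 = 1.1656
τ₀ = 8FD/(πd³) = 8·122·45.0/(π·5.1³) = 43920/416.74 = 105.39 MPa
τ_max = K·τ₀ = 1.1656 × 105.39 = 122.84 MPa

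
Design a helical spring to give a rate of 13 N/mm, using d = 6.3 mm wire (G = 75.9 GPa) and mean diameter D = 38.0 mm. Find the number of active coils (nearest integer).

N_a = Gd⁴/(8D³k) = (75.9×10³ × 6.3⁴)/(8 × 38.0³ × 13)
    = 1.19565e+08 / 5.70669e+06 = 20.95 → 21 coils

21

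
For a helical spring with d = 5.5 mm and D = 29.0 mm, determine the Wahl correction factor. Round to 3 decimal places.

1.292

C = D/d = 29.0/5.5 = 5.2727
K_W = (4C−1)/(4C−4) + 0.615/C = 20.091/17.091 + 0.1166 = 1.2922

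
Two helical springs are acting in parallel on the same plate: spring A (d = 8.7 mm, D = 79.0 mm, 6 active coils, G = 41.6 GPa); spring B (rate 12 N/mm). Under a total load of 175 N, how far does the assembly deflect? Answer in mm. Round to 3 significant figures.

k_A = Gd⁴/(8D³N_a) = (41.6×10³)(8.7⁴)/(8·79.0³·6) = 10.07 N/mm
Parallel: k_eq = 10.07 + 12 = 22.07 N/mm
δ = F/k_eq = 175/22.07 = 7.9292 mm

7.93 mm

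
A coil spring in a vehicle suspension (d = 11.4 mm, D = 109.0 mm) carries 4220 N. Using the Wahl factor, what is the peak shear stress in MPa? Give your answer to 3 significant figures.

Spring index C = D/d = 109.0/11.4 = 9.5614
K_W = (4C−1)/(4C−4) + 0.615/C = 37.246/34.246 + 0.0643 = 1.1519
τ₀ = 8FD/(πd³) = 8·4220·109.0/(π·11.4³) = 3.67984e+06/4654.4 = 790.61 MPa
τ_max = K·τ₀ = 1.1519 × 790.61 = 910.73 MPa

911 MPa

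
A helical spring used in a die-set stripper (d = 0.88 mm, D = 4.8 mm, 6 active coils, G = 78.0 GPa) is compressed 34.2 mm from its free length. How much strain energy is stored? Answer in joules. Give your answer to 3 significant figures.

5.15 J

k = Gd⁴/(8D³N_a) = (78.0×10³)(0.88⁴)/(8·4.8³·6) = 8.8117 N/mm
U = ½kδ² = 0.5 × 8.8117 × 34.2² = 5153.3 N·mm = 5.1533 J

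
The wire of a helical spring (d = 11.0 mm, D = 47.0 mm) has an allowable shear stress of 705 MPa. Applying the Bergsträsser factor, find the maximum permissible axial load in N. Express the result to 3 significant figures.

5790 N

C = D/d = 47.0/11.0 = 4.2727
K_B = (4C+2)/(4C−3) = 19.091/14.091 = 1.3548
τ_max = K·8FD/(πd³) → F_max = τ_allow·πd³/(8DK)
F_max = 705·π·11.0³/(8·47.0·1.3548) = 2.9479e+06/509.42 = 5786.8 N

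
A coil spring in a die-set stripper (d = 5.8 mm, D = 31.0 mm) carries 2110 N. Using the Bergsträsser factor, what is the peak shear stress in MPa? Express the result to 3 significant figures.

1090 MPa

Spring index C = D/d = 31.0/5.8 = 5.3448
K_B = (4C+2)/(4C−3) = 23.379/18.379 = 1.2720
τ₀ = 8FD/(πd³) = 8·2110·31.0/(π·5.8³) = 523280/612.96 = 853.69 MPa
τ_max = K·τ₀ = 1.2720 × 853.69 = 1085.9 MPa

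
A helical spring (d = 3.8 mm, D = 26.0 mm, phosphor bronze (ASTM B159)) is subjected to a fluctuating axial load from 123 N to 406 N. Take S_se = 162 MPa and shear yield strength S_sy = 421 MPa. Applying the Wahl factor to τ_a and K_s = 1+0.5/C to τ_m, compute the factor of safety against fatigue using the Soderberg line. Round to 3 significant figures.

C = D/d = 26.0/3.8 = 6.8421; K_W = (4C−1)/(4C−4)+0.615/C = 1.2183; K_s = 1+0.5/C = 1.0731
F_a = (F_max−F_min)/2 = 141.5 N; F_m = (F_max+F_min)/2 = 264.5 N
τ_a = K_W·8F_aD/(πd³) = 1.2183 × 170.73 = 208 MPa
τ_m = K_s·8F_mD/(πd³) = 1.0731 × 319.15 = 342.47 MPa
Soderberg: 1/n_f = τ_a/S_se + τ_m/S_sy = 208/162 + 342.47/421 = 1.28394 + 0.81346 = 2.0974
n_f = 1/2.0974 = 0.4768

0.477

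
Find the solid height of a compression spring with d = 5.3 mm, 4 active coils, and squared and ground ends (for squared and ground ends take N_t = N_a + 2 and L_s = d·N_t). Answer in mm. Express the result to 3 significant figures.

squared and ground ends: N_t = N_a + 2 = 4 + 2 = 6
L_s = d·N_t = 5.3 × 6 = 31.8 mm

31.8 mm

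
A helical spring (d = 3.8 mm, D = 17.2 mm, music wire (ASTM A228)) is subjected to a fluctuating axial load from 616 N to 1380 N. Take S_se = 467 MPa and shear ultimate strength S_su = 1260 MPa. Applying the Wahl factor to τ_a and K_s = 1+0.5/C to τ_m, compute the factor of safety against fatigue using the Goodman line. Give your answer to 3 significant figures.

0.632

C = D/d = 17.2/3.8 = 4.5263; K_W = (4C−1)/(4C−4)+0.615/C = 1.3486; K_s = 1+0.5/C = 1.1105
F_a = (F_max−F_min)/2 = 382 N; F_m = (F_max+F_min)/2 = 998 N
τ_a = K_W·8F_aD/(πd³) = 1.3486 × 304.92 = 411.2 MPa
τ_m = K_s·8F_mD/(πd³) = 1.1105 × 796.61 = 884.61 MPa
Goodman: 1/n_f = τ_a/S_se + τ_m/S_su = 411.2/467 + 884.61/1260 = 0.88051 + 0.70207 = 1.5826
n_f = 1/1.5826 = 0.6319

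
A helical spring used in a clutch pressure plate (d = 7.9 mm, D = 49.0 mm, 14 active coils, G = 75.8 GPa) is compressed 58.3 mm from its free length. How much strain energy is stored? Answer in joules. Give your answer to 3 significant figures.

38.1 J

k = Gd⁴/(8D³N_a) = (75.8×10³)(7.9⁴)/(8·49.0³·14) = 22.406 N/mm
U = ½kδ² = 0.5 × 22.406 × 58.3² = 38078 N·mm = 38.078 J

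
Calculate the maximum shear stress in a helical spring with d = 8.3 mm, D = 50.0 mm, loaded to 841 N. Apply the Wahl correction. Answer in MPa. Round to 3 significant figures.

Spring index C = D/d = 50.0/8.3 = 6.0241
K_W = (4C−1)/(4C−4) + 0.615/C = 23.096/20.096 + 0.1021 = 1.2514
τ₀ = 8FD/(πd³) = 8·841·50.0/(π·8.3³) = 336400/1796.3 = 187.27 MPa
τ_max = K·τ₀ = 1.2514 × 187.27 = 234.35 MPa

234 MPa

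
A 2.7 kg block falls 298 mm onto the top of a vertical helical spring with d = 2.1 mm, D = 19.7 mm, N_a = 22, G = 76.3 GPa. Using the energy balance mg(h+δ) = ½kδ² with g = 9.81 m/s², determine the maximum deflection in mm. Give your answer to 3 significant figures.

146 mm

k = Gd⁴/(8D³N_a) = (76.3×10³)(2.1⁴)/(8·19.7³·22) = 1.1028 N/mm
W = mg = 2.7 × 9.81 = 26.487 N
½kδ² − Wδ − Wh = 0 → δ = (W + √(W² + 2kWh))/k
δ = (26.487 + √(701.56 + 17408.8))/1.1028 = (26.487 + 134.57)/1.1028 = 146.05 mm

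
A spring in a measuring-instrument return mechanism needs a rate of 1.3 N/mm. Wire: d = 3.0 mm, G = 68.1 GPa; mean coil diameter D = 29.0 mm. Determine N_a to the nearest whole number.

N_a = Gd⁴/(8D³k) = (68.1×10³ × 3.0⁴)/(8 × 29.0³ × 1.3)
    = 5.5161e+06 / 253646 = 21.75 → 22 coils

22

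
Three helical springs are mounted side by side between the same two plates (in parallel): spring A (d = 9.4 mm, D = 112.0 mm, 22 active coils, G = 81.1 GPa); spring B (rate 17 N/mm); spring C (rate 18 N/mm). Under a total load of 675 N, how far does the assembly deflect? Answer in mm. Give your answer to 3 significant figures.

k_A = Gd⁴/(8D³N_a) = (81.1×10³)(9.4⁴)/(8·112.0³·22) = 2.5607 N/mm
Parallel: k_eq = 2.5607 + 17 + 18 = 37.561 N/mm
δ = F/k_eq = 675/37.561 = 17.971 mm

18.0 mm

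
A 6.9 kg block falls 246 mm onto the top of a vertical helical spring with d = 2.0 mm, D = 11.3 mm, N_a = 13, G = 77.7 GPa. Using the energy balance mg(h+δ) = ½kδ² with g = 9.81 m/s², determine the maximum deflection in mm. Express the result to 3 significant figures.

72.1 mm

k = Gd⁴/(8D³N_a) = (77.7×10³)(2.0⁴)/(8·11.3³·13) = 8.2846 N/mm
W = mg = 6.9 × 9.81 = 67.689 N
½kδ² − Wδ − Wh = 0 → δ = (W + √(W² + 2kWh))/k
δ = (67.689 + √(4581.8 + 275902))/8.2846 = (67.689 + 529.61)/8.2846 = 72.097 mm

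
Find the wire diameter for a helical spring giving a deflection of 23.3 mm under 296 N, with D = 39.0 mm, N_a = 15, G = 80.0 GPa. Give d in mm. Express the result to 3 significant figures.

5.80 mm

Required rate k = F/δ = 296/23.3 = 12.704 N/mm
d = (8D³N_a·k / G)^(1/4) = (8·39.0³·15·12.704 / (80.0×10³))^0.25
  = (1130.4)^0.25 = 5.7984 mm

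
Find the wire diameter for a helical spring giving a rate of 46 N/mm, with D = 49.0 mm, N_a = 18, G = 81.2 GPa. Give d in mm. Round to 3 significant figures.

d = (8D³N_a·k / G)^(1/4) = (8·49.0³·18·46 / (81.2×10³))^0.25
  = (9597.4)^0.25 = 9.8978 mm

9.90 mm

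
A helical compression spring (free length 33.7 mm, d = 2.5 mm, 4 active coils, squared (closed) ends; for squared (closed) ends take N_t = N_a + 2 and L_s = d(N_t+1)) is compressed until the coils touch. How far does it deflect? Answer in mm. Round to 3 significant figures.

16.2 mm

N_t = 6; L_s = 2.5·7 = 17.5 mm
δ_solid = L₀ − L_s = 33.7 − 17.5 = 16.2 mm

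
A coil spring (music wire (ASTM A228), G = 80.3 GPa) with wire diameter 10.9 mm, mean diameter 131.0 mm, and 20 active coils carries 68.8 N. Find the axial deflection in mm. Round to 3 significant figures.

21.8 mm

k = Gd⁴/(8D³N_a) = (80.3×10³)(10.9⁴)/(8·131.0³·20) = 3.1513 N/mm
δ = F/k = 68.8 / 3.1513 = 21.832 mm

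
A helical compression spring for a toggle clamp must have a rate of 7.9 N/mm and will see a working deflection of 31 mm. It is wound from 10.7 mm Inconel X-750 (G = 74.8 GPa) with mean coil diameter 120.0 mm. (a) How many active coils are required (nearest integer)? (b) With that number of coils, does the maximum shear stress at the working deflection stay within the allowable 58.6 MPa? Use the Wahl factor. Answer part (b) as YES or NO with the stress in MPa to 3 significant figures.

N_a = Gd⁴/(8D³k) = (74.8×10³)(10.7⁴)/(8·120.0³·7.9) = 8.978 → N_a = 9
Actual rate k = Gd⁴/(8D³·9) = 7.8806 N/mm
Working load F = kδ = 7.8806·31 = 244.3 N
C = 120.0/10.7 = 11.2150; K_W = (4C−1)/(4C−4)+0.615/C = 1.1283
τ_max = K_W·8FD/(πd³) = 1.1283·60.939 = 68.754 MPa
τ_max > 58.6 MPa → exceeds allowable

(a) 9 coils; (b) NO, τ_max = 68.8 MPa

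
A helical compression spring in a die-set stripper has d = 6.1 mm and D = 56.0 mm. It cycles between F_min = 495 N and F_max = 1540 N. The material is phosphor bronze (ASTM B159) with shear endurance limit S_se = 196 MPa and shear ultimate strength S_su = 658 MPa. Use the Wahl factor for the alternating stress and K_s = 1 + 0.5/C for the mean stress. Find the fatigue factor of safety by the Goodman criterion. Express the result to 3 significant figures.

C = D/d = 56.0/6.1 = 9.1803; K_W = (4C−1)/(4C−4)+0.615/C = 1.1587; K_s = 1+0.5/C = 1.0545
F_a = (F_max−F_min)/2 = 522.5 N; F_m = (F_max+F_min)/2 = 1017.5 N
τ_a = K_W·8F_aD/(πd³) = 1.1587 × 328.27 = 380.35 MPa
τ_m = K_s·8F_mD/(πd³) = 1.0545 × 639.25 = 674.07 MPa
Goodman: 1/n_f = τ_a/S_se + τ_m/S_su = 380.35/196 + 674.07/658 = 1.94057 + 1.02442 = 2.965
n_f = 1/2.965 = 0.3373

0.337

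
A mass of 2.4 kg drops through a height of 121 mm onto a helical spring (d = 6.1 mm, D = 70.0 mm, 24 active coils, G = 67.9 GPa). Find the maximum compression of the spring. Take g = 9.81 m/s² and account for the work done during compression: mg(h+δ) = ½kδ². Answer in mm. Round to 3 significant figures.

81.8 mm

k = Gd⁴/(8D³N_a) = (67.9×10³)(6.1⁴)/(8·70.0³·24) = 1.4276 N/mm
W = mg = 2.4 × 9.81 = 23.544 N
½kδ² − Wδ − Wh = 0 → δ = (W + √(W² + 2kWh))/k
δ = (23.544 + √(554.32 + 8133.72))/1.4276 = (23.544 + 93.21)/1.4276 = 81.786 mm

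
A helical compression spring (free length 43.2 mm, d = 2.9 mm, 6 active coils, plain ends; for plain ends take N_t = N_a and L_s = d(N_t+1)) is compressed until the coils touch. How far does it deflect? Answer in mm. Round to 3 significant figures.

N_t = 6; L_s = 2.9·7 = 20.3 mm
δ_solid = L₀ − L_s = 43.2 − 20.3 = 22.9 mm

22.9 mm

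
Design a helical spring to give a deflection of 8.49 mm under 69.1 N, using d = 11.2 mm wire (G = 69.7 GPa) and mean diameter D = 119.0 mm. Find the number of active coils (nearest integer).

Required rate k = F/δ = 69.1/8.49 = 8.139 N/mm
N_a = Gd⁴/(8D³k) = (69.7×10³ × 11.2⁴)/(8 × 119.0³ × 8.139)
    = 1.09674e+09 / 1.09724e+08 = 9.995 → 10 coils

10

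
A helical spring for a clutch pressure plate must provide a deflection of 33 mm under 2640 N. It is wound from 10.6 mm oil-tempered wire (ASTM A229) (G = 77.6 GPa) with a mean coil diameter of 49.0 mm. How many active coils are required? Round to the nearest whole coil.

Required rate k = F/δ = 2640/33 = 80 N/mm
N_a = Gd⁴/(8D³k) = (77.6×10³ × 10.6⁴)/(8 × 49.0³ × 80)
    = 9.79682e+08 / 7.52954e+07 = 13.01 → 13 coils

13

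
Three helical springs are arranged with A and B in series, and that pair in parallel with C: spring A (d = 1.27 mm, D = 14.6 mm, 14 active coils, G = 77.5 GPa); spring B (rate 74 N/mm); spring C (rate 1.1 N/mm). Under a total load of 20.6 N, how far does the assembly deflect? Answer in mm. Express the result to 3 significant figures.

k_A = Gd⁴/(8D³N_a) = (77.5×10³)(1.27⁴)/(8·14.6³·14) = 0.57842 N/mm
Springs A,B series: k_AB = 1/(1/0.57842+1/74) = 0.57393 N/mm; parallel with C: k_eq = 0.57393+1.1 = 1.6739 N/mm
δ = F/k_eq = 20.6/1.6739 = 12.306 mm

12.3 mm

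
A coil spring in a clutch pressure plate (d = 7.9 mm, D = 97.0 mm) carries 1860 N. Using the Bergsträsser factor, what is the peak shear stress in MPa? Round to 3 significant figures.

Spring index C = D/d = 97.0/7.9 = 12.2785
K_B = (4C+2)/(4C−3) = 51.114/46.114 = 1.1084
τ₀ = 8FD/(πd³) = 8·1860·97.0/(π·7.9³) = 1.44336e+06/1548.9 = 931.84 MPa
τ_max = K·τ₀ = 1.1084 × 931.84 = 1032.9 MPa

1030 MPa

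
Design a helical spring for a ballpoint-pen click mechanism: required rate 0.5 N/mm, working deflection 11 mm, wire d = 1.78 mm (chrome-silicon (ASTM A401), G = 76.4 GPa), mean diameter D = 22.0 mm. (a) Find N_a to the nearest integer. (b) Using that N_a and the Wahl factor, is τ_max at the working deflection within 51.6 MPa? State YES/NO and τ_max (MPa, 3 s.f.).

(a) 18 coils; (b) NO, τ_max = 61.0 MPa

N_a = Gd⁴/(8D³k) = (76.4×10³)(1.78⁴)/(8·22.0³·0.5) = 18.01 → N_a = 18
Actual rate k = Gd⁴/(8D³·18) = 0.5002 N/mm
Working load F = kδ = 0.5002·11 = 5.5022 N
C = 22.0/1.78 = 12.3596; K_W = (4C−1)/(4C−4)+0.615/C = 1.1158
τ_max = K_W·8FD/(πd³) = 1.1158·54.656 = 60.984 MPa
τ_max > 51.6 MPa → exceeds allowable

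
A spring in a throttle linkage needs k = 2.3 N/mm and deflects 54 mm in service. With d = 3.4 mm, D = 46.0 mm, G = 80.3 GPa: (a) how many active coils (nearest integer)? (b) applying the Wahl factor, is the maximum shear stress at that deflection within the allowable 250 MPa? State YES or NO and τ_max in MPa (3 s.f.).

N_a = Gd⁴/(8D³k) = (80.3×10³)(3.4⁴)/(8·46.0³·2.3) = 5.992 → N_a = 6
Actual rate k = Gd⁴/(8D³·6) = 2.2968 N/mm
Working load F = kδ = 2.2968·54 = 124.03 N
C = 46.0/3.4 = 13.5294; K_W = (4C−1)/(4C−4)+0.615/C = 1.1053
τ_max = K_W·8FD/(πd³) = 1.1053·369.63 = 408.56 MPa
τ_max > 250 MPa → exceeds allowable

(a) 6 coils; (b) NO, τ_max = 409 MPa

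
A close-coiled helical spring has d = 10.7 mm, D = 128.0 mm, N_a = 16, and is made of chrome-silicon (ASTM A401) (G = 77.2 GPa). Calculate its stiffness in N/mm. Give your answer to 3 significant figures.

3.77 N/mm

k = Gd⁴/(8D³N_a) = (77.2×10³ × 10.7⁴) / (8 × 128.0³ × 16)
  = 1.01193e+09 / 2.68435e+08 = 3.7697 N/mm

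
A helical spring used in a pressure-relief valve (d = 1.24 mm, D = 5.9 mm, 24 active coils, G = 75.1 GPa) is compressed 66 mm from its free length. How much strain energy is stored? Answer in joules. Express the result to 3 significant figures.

k = Gd⁴/(8D³N_a) = (75.1×10³)(1.24⁴)/(8·5.9³·24) = 4.5027 N/mm
U = ½kδ² = 0.5 × 4.5027 × 66² = 9806.8 N·mm = 9.8068 J

9.81 J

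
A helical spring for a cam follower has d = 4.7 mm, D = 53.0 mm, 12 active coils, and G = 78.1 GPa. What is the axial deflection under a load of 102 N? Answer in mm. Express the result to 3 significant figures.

k = Gd⁴/(8D³N_a) = (78.1×10³)(4.7⁴)/(8·53.0³·12) = 2.6665 N/mm
δ = F/k = 102 / 2.6665 = 38.252 mm

38.3 mm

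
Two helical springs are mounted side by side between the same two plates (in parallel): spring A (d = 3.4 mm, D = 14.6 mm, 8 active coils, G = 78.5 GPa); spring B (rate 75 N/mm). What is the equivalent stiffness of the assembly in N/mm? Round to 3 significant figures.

128 N/mm

k_A = Gd⁴/(8D³N_a) = (78.5×10³)(3.4⁴)/(8·14.6³·8) = 52.668 N/mm
Parallel: k_eq = 52.668 + 75 = 127.67 N/mm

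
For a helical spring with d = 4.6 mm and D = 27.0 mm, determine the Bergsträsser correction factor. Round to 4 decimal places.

1.2442

C = D/d = 27.0/4.6 = 5.8696
K_B = (4C+2)/(4C−3) = 25.478/20.478 = 1.2442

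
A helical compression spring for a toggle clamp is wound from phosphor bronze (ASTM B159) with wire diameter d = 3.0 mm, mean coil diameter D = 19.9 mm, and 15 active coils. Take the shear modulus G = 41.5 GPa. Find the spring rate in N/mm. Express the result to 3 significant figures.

3.55 N/mm

k = Gd⁴/(8D³N_a) = (41.5×10³ × 3.0⁴) / (8 × 19.9³ × 15)
  = 3.3615e+06 / 945672 = 3.5546 N/mm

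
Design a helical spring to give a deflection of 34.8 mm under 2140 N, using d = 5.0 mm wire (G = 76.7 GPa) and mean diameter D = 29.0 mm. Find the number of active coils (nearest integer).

4

Required rate k = F/δ = 2140/34.8 = 61.494 N/mm
N_a = Gd⁴/(8D³k) = (76.7×10³ × 5.0⁴)/(8 × 29.0³ × 61.494)
    = 4.79375e+07 / 1.19983e+07 = 3.995 → 4 coils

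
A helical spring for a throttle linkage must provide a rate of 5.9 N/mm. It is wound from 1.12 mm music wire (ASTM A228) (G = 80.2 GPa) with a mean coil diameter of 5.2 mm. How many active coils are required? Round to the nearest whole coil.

N_a = Gd⁴/(8D³k) = (80.2×10³ × 1.12⁴)/(8 × 5.2³ × 5.9)
    = 126196 / 6636.7 = 19.01 → 19 coils

19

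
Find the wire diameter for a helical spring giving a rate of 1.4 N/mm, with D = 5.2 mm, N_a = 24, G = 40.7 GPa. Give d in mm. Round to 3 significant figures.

0.982 mm

d = (8D³N_a·k / G)^(1/4) = (8·5.2³·24·1.4 / (40.7×10³))^0.25
  = (0.92863)^0.25 = 0.9817 mm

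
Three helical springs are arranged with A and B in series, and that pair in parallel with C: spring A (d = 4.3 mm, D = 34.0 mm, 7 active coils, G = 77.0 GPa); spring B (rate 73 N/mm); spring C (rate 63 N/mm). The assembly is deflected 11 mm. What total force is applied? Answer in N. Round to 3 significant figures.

k_A = Gd⁴/(8D³N_a) = (77.0×10³)(4.3⁴)/(8·34.0³·7) = 11.96 N/mm
Springs A,B series: k_AB = 1/(1/11.96+1/73) = 10.277 N/mm; parallel with C: k_eq = 10.277+63 = 73.277 N/mm
F = k_eq·δ = 73.277·11 = 806.04 N

806 N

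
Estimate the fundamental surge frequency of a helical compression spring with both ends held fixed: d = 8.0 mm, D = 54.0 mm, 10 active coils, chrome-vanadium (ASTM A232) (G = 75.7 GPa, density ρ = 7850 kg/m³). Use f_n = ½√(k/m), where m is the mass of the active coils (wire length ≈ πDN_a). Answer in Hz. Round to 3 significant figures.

95.9 Hz

k = Gd⁴/(8D³N_a) = (75.7×10³)(8.0⁴)/(8·54.0³·10) = 24.614 N/mm = 24614 N/m
Wire length L = πDN_a = π·54.0·10 = 1696.5 mm
m = ρ·(πd²/4)·L = 7850 × 50.265×10⁻⁶ m² × 1.6965 m = 0.6694 kg
f_n = ½√(k/m) = 0.5·√(24614/0.6694) = 0.5·√(36771) = 95.878 Hz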